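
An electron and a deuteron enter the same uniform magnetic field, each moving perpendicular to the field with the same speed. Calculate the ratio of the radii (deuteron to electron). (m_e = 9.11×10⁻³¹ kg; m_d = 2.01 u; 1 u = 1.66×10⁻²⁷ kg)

ratio ≈ 3660

r = mv/(qB) ⇒ at equal v, r ∝ m/q.
r_{deuteron}/r_{electron} = 3660.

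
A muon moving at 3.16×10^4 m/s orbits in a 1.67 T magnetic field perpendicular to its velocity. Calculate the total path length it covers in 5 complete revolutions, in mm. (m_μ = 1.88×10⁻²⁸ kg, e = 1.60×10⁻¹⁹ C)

r = mv/(qB) = 2.22×10^-5 m, so one revolution covers 2πr = 1.40×10^-4 m.
In 5 revolutions: L = 5·2πr = 6.98×10^-4 m.

L ≈ 0.698 mm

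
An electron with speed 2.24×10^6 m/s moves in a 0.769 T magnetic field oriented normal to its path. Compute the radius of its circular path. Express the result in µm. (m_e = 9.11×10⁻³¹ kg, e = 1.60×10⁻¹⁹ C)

The magnetic force provides the centripetal force: qvB = mv²/r, so r = mv/(qB).
r = (9.11×10^-31 kg)(2.24×10^6 m/s) / [(1×1.60×10^-19 C)(0.769 T)] = 1.66×10^-5 m.

r ≈ 16.6 µm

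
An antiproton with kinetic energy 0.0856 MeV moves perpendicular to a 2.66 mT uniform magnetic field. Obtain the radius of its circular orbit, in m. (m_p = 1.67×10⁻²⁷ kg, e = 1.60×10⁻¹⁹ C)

Convert the energy: K = 0.0856 MeV = 1.37×10^-14 J.
v = √(2K/m) = √(2·1.37×10^-14/1.67×10^-27) = 4.05×10^6 m/s.
r = mv/(qB) = (1.67×10^-27)(4.05×10^6) / [(1×1.60×10^-19)(2.66×10^-3)] = 15.9 m.

r ≈ 15.9 m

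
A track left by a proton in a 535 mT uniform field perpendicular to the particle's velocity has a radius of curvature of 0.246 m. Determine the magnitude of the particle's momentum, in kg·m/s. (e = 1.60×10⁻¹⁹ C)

Since qvB = mv²/r, the momentum p = mv = qBr.
p = (1×1.60×10^-19)(0.535)(0.246) = 2.11×10^-20 kg·m/s.

p ≈ 2.11×10^-20 kg·m/s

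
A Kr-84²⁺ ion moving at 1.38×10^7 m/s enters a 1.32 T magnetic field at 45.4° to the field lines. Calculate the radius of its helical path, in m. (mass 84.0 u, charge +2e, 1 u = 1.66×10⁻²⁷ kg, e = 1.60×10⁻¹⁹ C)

Only the perpendicular component v⊥ = v sin45.4° = 9.83×10^6 m/s is bent by the field.
r = m v⊥ /(qB) = (1.39×10^-25)(9.83×10^6) / [(2×1.60×10^-19)(1.32)] = 3.24 m.

r ≈ 3.24 m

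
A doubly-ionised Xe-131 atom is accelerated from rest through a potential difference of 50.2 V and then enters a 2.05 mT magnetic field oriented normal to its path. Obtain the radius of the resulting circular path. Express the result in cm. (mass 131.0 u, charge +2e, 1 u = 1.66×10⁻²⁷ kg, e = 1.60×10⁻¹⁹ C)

r ≈ 403 cm

The kinetic energy gained is K = qV = (2×1.60×10^-19)(50.2) = 1.61×10^-17 J.
v = √(2K/m) = 1.22×10^4 m/s.
r = mv/(qB) = (2.17×10^-25)(1.22×10^4) / [(2×1.60×10^-19)(2.05×10^-3)] = 4.03 m.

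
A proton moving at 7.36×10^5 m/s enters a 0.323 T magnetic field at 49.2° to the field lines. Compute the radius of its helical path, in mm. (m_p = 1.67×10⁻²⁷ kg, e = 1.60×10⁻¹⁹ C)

Only the perpendicular component v⊥ = v sin49.2° = 5.57×10^5 m/s is bent by the field.
r = m v⊥ /(qB) = (1.67×10^-27)(5.57×10^5) / [(1×1.60×10^-19)(0.323)] = 0.0180 m.

r ≈ 18.0 mm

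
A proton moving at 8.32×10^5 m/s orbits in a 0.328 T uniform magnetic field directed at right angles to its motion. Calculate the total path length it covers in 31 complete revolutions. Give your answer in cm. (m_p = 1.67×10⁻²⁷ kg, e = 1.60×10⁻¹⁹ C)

r = mv/(qB) = 0.0265 m, so one revolution covers 2πr = 0.166 m.
In 31 revolutions: L = 31·2πr = 5.16 m.

L ≈ 516 cm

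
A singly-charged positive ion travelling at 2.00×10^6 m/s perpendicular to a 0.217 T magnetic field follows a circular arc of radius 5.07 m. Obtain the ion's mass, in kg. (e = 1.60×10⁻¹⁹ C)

qvB = mv²/r ⇒ m = qBr/v.
m = (1×1.60×10^-19)(0.217)(5.07) / (2.00×10^6) = 8.80×10^-26 kg.

m ≈ 8.80×10^-26 kg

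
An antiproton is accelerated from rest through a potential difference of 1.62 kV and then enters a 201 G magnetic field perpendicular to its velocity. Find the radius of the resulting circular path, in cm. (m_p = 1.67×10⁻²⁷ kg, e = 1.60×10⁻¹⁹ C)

r ≈ 28.9 cm

The kinetic energy gained is K = qV = (1×1.60×10^-19)(1620) = 2.59×10^-16 J.
v = √(2K/m) = 5.57×10^5 m/s.
r = mv/(qB) = (1.67×10^-27)(5.57×10^5) / [(1×1.60×10^-19)(0.0201)] = 0.289 m.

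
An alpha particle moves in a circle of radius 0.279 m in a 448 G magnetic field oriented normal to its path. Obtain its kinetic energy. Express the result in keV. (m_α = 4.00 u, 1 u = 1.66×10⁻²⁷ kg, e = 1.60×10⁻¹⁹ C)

K ≈ 7.53 keV

v = qBr/m = (2×1.60×10^-19)(0.0448)(0.279) / (6.64×10^-27) = 6.02×10^5 m/s.
K = ½mv² = 0.5·(6.64×10^-27)·(6.02×10^5)² = 1.20×10^-15 J = 7.53 keV.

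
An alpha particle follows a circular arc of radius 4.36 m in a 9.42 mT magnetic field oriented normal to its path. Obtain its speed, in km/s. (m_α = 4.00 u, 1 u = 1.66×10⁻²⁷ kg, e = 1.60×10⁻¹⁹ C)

From qvB = mv²/r, v = qBr/m.
v = (2×1.60×10^-19)(9.42×10^-3)(4.36) / (6.64×10^-27) = 1.98×10^6 m/s.

v ≈ 1980 km/s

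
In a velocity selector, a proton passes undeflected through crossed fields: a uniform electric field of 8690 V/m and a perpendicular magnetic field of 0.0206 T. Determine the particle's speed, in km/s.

For zero net force, qE = qvB, so v = E/B.
v = (8690) / (0.0206) = 4.22×10^5 m/s.

v ≈ 422 km/s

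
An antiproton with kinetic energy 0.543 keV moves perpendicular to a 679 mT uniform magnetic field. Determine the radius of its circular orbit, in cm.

Convert the energy: K = 0.543 keV = 8.69×10^-17 J.
v = √(2K/m) = √(2·8.69×10^-17/1.67×10^-27) = 3.23×10^5 m/s.
r = mv/(qB) = (1.67×10^-27)(3.23×10^5) / [(1×1.60×10^-19)(0.679)] = 4.96×10^-3 m.

r ≈ 0.496 cm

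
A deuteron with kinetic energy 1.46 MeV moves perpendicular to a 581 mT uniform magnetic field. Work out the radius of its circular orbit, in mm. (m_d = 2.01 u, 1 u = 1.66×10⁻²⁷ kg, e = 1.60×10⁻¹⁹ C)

Convert the energy: K = 1.46 MeV = 2.34×10^-13 J.
v = √(2K/m) = √(2·2.34×10^-13/3.34×10^-27) = 1.18×10^7 m/s.
r = mv/(qB) = (3.34×10^-27)(1.18×10^7) / [(1×1.60×10^-19)(0.581)] = 0.425 m.

r ≈ 425 mm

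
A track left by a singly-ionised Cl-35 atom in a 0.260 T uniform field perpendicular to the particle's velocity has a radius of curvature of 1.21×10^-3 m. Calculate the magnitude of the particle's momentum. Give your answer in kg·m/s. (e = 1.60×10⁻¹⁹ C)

Since qvB = mv²/r, the momentum p = mv = qBr.
p = (1×1.60×10^-19)(0.260)(1.21×10^-3) = 5.03×10^-23 kg·m/s.

p ≈ 5.03×10^-23 kg·m/s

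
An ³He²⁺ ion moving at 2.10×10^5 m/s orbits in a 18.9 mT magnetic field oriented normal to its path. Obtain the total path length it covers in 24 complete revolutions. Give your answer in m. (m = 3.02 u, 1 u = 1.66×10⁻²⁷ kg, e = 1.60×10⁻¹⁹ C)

L ≈ 26.2 m

r = mv/(qB) = 0.174 m, so one revolution covers 2πr = 1.09 m.
In 24 revolutions: L = 24·2πr = 26.2 m.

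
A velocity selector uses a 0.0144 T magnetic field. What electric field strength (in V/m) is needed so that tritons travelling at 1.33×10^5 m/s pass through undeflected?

E ≈ 1920 V/m

qE = qvB ⇒ E = vB = (1.33×10^5)(0.0144) = 1920 V/m.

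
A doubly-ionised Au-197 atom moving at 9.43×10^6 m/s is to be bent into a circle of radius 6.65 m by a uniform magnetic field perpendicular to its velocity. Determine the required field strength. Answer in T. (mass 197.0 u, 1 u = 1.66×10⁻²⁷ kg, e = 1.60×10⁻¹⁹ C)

B ≈ 1.45 T

qvB = mv²/r gives B = mv/(qr).
B = (3.27×10^-25)(9.43×10^6) / [(2×1.60×10^-19)(6.65)] = 1.45 T.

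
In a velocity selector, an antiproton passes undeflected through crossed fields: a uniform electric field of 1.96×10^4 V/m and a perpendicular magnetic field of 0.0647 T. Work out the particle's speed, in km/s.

v ≈ 303 km/s

For zero net force, qE = qvB, so v = E/B.
v = (1.96×10^4) / (0.0647) = 3.03×10^5 m/s.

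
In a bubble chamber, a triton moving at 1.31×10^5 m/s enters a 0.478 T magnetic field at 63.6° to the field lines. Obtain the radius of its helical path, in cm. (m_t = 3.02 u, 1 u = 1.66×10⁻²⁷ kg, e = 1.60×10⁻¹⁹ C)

Only the perpendicular component v⊥ = v sin63.6° = 1.17×10^5 m/s is bent by the field.
r = m v⊥ /(qB) = (5.01×10^-27)(1.17×10^5) / [(1×1.60×10^-19)(0.478)] = 7.69×10^-3 m.

r ≈ 0.769 cm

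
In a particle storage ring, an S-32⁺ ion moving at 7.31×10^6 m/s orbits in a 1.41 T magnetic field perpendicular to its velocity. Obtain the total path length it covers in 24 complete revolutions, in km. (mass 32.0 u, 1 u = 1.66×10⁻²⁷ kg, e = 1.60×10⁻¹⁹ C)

r = mv/(qB) = 1.72 m, so one revolution covers 2πr = 10.8 m.
In 24 revolutions: L = 24·2πr = 260 m.

L ≈ 0.260 km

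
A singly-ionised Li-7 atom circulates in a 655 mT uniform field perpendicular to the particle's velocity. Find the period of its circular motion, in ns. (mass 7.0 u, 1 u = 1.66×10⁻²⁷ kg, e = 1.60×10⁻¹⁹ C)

The cyclotron period is independent of speed: T = 2πm/(qB).
T = 2π(1.16×10^-26) / [(1×1.60×10^-19)(0.655)] = 6.97×10^-7 s.

T ≈ 697 ns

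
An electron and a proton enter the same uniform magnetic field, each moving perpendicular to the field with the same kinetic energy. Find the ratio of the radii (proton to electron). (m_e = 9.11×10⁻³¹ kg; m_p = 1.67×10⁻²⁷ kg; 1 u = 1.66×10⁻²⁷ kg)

ratio ≈ 42.8

r = √(2mK)/(qB) ⇒ at equal K, r ∝ √m/q.
r_{proton}/r_{electron} = 42.8.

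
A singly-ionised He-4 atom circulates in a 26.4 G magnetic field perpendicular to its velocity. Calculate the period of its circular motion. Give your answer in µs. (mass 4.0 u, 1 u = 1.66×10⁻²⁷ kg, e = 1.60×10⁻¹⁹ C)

T ≈ 98.8 µs

The cyclotron period is independent of speed: T = 2πm/(qB).
T = 2π(6.64×10^-27) / [(1×1.60×10^-19)(2.64×10^-3)] = 9.88×10^-5 s.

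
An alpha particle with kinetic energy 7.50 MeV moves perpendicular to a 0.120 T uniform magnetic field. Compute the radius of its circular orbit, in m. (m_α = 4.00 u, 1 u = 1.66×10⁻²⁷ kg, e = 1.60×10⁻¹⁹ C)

Convert the energy: K = 7.50 MeV = 1.20×10^-12 J.
v = √(2K/m) = √(2·1.20×10^-12/6.64×10^-27) = 1.90×10^7 m/s.
r = mv/(qB) = (6.64×10^-27)(1.90×10^7) / [(2×1.60×10^-19)(0.120)] = 3.29 m.

r ≈ 3.29 m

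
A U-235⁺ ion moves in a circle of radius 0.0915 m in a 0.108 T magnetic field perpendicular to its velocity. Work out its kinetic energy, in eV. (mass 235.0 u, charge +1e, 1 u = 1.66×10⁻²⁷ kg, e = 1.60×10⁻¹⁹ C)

v = qBr/m = (1×1.60×10^-19)(0.108)(0.0915) / (3.90×10^-25) = 4050 m/s.
K = ½mv² = 0.5·(3.90×10^-25)·(4050)² = 3.20×10^-18 J = 20.0 eV.

K ≈ 20.0 eV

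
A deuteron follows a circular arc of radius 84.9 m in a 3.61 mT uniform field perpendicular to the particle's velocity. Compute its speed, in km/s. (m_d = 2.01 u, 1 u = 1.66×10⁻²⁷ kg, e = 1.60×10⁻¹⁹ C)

From qvB = mv²/r, v = qBr/m.
v = (1×1.60×10^-19)(3.61×10^-3)(84.9) / (3.34×10^-27) = 1.47×10^7 m/s.

v ≈ 14700 km/s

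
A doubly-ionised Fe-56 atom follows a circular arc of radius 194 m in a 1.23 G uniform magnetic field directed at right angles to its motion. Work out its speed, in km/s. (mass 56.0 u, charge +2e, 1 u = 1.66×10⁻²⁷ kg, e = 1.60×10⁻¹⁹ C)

From qvB = mv²/r, v = qBr/m.
v = (2×1.60×10^-19)(1.23×10^-4)(194) / (9.30×10^-26) = 8.21×10^4 m/s.

v ≈ 82.1 km/s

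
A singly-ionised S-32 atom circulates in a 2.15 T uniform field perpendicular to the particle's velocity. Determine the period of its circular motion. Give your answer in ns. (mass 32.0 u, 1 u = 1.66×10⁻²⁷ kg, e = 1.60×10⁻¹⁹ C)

The cyclotron period is independent of speed: T = 2πm/(qB).
T = 2π(5.31×10^-26) / [(1×1.60×10^-19)(2.15)] = 9.70×10^-7 s.

T ≈ 970 ns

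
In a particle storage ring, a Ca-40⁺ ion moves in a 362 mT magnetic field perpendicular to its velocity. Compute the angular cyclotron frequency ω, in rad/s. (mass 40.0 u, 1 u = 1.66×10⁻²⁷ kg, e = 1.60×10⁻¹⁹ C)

ω = qB/m = (1×1.60×10^-19)(0.362) / (6.64×10^-26) = 8.72×10^5 rad/s.

ω ≈ 8.72×10^5 rad/s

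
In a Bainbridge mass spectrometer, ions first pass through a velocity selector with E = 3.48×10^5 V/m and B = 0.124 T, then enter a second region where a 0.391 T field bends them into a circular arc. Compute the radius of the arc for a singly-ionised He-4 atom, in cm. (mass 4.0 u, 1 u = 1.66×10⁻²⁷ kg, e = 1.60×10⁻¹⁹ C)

r ≈ 29.8 cm

The selector passes v = E/B = 3.48×10^5/0.124 = 2.81×10^6 m/s.
In the deflection region, r = mv/(qB₂) = (6.64×10^-27)(2.81×10^6) / [(1×1.60×10^-19)(0.391)] = 0.298 m.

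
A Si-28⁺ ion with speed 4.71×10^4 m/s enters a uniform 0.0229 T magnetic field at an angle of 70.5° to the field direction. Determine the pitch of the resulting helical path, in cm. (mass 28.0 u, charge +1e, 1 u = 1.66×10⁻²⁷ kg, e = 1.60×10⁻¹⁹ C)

pitch ≈ 125 cm

The velocity component along B is v∥ = v cos70.5° = 1.57×10^4 m/s.
The cyclotron period T = 2πm/(qB) = 7.97×10^-5 s is set by m, q, B alone.
Pitch = v∥·T = (1.57×10^4)(7.97×10^-5) = 1.25 m.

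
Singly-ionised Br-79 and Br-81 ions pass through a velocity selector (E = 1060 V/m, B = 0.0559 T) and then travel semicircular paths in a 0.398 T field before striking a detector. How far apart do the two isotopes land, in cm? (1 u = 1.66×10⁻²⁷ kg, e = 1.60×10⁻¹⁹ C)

Δd ≈ 0.198 cm

Both emerge at v = E/B₁ = 1.90×10^4 m/s.
r = mv/(qB₂), so r₁ = 0.039050 m and r₂ = 0.040039 m, giving Δr = 9.89×10^-4 m.
After a semicircle each ion lands a diameter 2r from the entry slit, so the separation is 2Δr = 1.98×10^-3 m.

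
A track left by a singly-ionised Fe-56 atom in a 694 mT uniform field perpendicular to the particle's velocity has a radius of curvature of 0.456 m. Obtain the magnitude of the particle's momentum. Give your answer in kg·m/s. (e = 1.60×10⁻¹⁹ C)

Since qvB = mv²/r, the momentum p = mv = qBr.
p = (1×1.60×10^-19)(0.694)(0.456) = 5.06×10^-20 kg·m/s.

p ≈ 5.06×10^-20 kg·m/s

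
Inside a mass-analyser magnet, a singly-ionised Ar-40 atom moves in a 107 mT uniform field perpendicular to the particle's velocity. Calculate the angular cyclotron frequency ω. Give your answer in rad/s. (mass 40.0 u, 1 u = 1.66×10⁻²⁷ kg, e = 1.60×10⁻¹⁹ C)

ω = qB/m = (1×1.60×10^-19)(0.107) / (6.64×10^-26) = 2.58×10^5 rad/s.

ω ≈ 2.58×10^5 rad/s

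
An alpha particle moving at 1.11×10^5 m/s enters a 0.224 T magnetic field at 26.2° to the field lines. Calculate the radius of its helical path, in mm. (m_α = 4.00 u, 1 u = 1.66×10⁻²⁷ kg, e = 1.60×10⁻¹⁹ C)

r ≈ 4.54 mm

Only the perpendicular component v⊥ = v sin26.2° = 4.90×10^4 m/s is bent by the field.
r = m v⊥ /(qB) = (6.64×10^-27)(4.90×10^4) / [(2×1.60×10^-19)(0.224)] = 4.54×10^-3 m.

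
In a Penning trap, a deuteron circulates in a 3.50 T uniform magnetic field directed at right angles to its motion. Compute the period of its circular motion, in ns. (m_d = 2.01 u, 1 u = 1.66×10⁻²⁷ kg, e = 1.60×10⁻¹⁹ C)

T ≈ 37.4 ns

The cyclotron period is independent of speed: T = 2πm/(qB).
T = 2π(3.34×10^-27) / [(1×1.60×10^-19)(3.50)] = 3.74×10^-8 s.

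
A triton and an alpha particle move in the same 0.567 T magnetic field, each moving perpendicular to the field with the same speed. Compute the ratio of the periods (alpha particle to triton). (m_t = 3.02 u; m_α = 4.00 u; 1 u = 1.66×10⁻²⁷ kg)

T = 2πm/(qB) is independent of speed, so T₂/T₁ = (m₂/q₂)/(m₁/q₁).
T_{alpha particle}/T_{triton} = (6.64×10^-27/2e) / (5.01×10^-27/1e) = 0.662.

ratio ≈ 0.662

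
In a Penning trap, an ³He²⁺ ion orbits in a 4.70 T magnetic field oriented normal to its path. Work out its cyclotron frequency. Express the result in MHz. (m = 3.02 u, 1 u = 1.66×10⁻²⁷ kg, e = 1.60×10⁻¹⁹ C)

f = qB/(2πm) = (2×1.60×10^-19)(4.70) / [2π(5.01×10^-27)] = 4.77×10^7 Hz.

f ≈ 47.7 MHz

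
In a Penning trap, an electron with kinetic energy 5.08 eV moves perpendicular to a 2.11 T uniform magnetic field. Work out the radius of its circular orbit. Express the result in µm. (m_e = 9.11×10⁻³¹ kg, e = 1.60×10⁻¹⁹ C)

Convert the energy: K = 5.08 eV = 8.13×10^-19 J.
v = √(2K/m) = √(2·8.13×10^-19/9.11×10^-31) = 1.34×10^6 m/s.
r = mv/(qB) = (9.11×10^-31)(1.34×10^6) / [(1×1.60×10^-19)(2.11)] = 3.60×10^-6 m.

r ≈ 3.60 µm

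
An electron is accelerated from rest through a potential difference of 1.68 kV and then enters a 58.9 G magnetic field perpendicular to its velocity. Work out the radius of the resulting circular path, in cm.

r ≈ 2.35 cm

The kinetic energy gained is K = qV = (1×1.60×10^-19)(1680) = 2.69×10^-16 J.
v = √(2K/m) = 2.43×10^7 m/s.
r = mv/(qB) = (9.11×10^-31)(2.43×10^7) / [(1×1.60×10^-19)(5.89×10^-3)] = 0.0235 m.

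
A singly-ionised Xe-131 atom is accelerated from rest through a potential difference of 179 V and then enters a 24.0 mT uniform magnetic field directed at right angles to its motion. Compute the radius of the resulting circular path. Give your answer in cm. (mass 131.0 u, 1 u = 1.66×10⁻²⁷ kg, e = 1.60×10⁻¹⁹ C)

The kinetic energy gained is K = qV = (1×1.60×10^-19)(179) = 2.86×10^-17 J.
v = √(2K/m) = 1.62×10^4 m/s.
r = mv/(qB) = (2.17×10^-25)(1.62×10^4) / [(1×1.60×10^-19)(0.0240)] = 0.919 m.

r ≈ 91.9 cm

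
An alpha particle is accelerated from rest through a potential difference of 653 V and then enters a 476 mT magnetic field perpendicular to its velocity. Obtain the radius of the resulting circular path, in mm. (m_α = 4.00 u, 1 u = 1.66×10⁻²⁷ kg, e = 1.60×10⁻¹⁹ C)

r ≈ 10.9 mm

The kinetic energy gained is K = qV = (2×1.60×10^-19)(653) = 2.09×10^-16 J.
v = √(2K/m) = 2.51×10^5 m/s.
r = mv/(qB) = (6.64×10^-27)(2.51×10^5) / [(2×1.60×10^-19)(0.476)] = 0.0109 m.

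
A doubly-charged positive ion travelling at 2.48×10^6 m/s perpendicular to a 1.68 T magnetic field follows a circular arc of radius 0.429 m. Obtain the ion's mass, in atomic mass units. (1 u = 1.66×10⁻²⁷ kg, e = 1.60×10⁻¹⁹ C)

m ≈ 56.0 u

qvB = mv²/r ⇒ m = qBr/v.
m = (2×1.60×10^-19)(1.68)(0.429) / (2.48×10^6) = 9.30×10^-26 kg = 56.0 u.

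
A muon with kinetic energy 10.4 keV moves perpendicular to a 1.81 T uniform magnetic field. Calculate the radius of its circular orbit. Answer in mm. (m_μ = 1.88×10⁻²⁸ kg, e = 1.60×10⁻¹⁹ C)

Convert the energy: K = 10.4 keV = 1.66×10^-15 J.
v = √(2K/m) = √(2·1.66×10^-15/1.88×10^-28) = 4.21×10^6 m/s.
r = mv/(qB) = (1.88×10^-28)(4.21×10^6) / [(1×1.60×10^-19)(1.81)] = 2.73×10^-3 m.

r ≈ 2.73 mm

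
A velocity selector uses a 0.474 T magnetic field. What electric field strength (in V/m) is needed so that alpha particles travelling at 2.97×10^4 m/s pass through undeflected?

qE = qvB ⇒ E = vB = (2.97×10^4)(0.474) = 1.41×10^4 V/m.

E ≈ 1.41×10^4 V/m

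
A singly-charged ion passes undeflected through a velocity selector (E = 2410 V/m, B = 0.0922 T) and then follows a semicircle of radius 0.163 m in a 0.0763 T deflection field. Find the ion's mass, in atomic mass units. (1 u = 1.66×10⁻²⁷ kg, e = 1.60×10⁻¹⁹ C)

v = E/B₁ = 2.61×10^4 m/s.
From r = mv/(qB₂), m = qB₂r/v = (1×1.60×10^-19)(0.0763)(0.163) / (2.61×10^4) = 7.61×10^-26 kg.
In atomic mass units: m = 7.61×10^-26 / 1.66×10^-27 = 45.9 u.

m ≈ 45.9 u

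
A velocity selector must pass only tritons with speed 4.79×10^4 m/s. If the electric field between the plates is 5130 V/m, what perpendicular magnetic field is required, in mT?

B ≈ 107 mT

qE = qvB ⇒ B = E/v = (5130) / (4.79×10^4) = 0.107 T.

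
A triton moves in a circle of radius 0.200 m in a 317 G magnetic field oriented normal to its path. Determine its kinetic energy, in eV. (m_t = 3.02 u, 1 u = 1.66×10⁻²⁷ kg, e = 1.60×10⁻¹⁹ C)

v = qBr/m = (1×1.60×10^-19)(0.0317)(0.200) / (5.01×10^-27) = 2.02×10^5 m/s.
K = ½mv² = 0.5·(5.01×10^-27)·(2.02×10^5)² = 1.03×10^-16 J = 641 eV.

K ≈ 641 eV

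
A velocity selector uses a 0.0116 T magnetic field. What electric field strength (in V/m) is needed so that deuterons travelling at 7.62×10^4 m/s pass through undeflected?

qE = qvB ⇒ E = vB = (7.62×10^4)(0.0116) = 884 V/m.

E ≈ 884 V/m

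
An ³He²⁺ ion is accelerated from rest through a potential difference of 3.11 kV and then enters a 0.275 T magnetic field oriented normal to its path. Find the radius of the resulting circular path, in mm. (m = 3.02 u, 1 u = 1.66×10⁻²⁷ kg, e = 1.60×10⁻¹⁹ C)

The kinetic energy gained is K = qV = (2×1.60×10^-19)(3110) = 9.95×10^-16 J.
v = √(2K/m) = 6.30×10^5 m/s.
r = mv/(qB) = (5.01×10^-27)(6.30×10^5) / [(2×1.60×10^-19)(0.275)] = 0.0359 m.

r ≈ 35.9 mm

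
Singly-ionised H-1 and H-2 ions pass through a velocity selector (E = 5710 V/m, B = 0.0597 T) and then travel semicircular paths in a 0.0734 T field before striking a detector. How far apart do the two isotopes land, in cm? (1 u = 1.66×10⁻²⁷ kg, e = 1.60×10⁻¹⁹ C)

Δd ≈ 2.70 cm

Both emerge at v = E/B₁ = 9.56×10^4 m/s.
r = mv/(qB₂), so r₁ = 0.0135 m and r₂ = 0.0270 m, giving Δr = 0.0135 m.
After a semicircle each ion lands a diameter 2r from the entry slit, so the separation is 2Δr = 0.0270 m.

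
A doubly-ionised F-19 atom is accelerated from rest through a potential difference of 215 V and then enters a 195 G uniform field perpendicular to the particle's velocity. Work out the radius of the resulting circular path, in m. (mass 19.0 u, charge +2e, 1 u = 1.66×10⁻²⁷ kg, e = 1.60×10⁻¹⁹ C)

r ≈ 0.334 m

The kinetic energy gained is K = qV = (2×1.60×10^-19)(215) = 6.88×10^-17 J.
v = √(2K/m) = 6.61×10^4 m/s.
r = mv/(qB) = (3.15×10^-26)(6.61×10^4) / [(2×1.60×10^-19)(0.0195)] = 0.334 m.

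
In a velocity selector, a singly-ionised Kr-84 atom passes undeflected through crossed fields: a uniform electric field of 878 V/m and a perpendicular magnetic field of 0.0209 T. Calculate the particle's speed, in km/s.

v ≈ 42.0 km/s

For zero net force, qE = qvB, so v = E/B.
v = (878) / (0.0209) = 4.20×10^4 m/s.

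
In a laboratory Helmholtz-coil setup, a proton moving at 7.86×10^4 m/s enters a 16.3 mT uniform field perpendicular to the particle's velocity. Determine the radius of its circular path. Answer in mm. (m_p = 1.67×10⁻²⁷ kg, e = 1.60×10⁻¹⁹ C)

r ≈ 50.3 mm

The magnetic force provides the centripetal force: qvB = mv²/r, so r = mv/(qB).
r = (1.67×10^-27 kg)(7.86×10^4 m/s) / [(1×1.60×10^-19 C)(0.0163 T)] = 0.0503 m.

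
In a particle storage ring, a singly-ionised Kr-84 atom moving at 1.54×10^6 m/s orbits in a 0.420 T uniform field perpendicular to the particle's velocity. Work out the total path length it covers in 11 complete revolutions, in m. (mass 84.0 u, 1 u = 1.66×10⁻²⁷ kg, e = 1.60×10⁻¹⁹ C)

L ≈ 221 m

r = mv/(qB) = 3.20 m, so one revolution covers 2πr = 20.1 m.
In 11 revolutions: L = 11·2πr = 221 m.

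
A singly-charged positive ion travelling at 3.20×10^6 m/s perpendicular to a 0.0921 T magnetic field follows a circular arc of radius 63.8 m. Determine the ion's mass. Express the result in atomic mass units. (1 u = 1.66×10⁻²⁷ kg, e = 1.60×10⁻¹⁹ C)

m ≈ 177 u

qvB = mv²/r ⇒ m = qBr/v.
m = (1×1.60×10^-19)(0.0921)(63.8) / (3.20×10^6) = 2.94×10^-25 kg = 177 u.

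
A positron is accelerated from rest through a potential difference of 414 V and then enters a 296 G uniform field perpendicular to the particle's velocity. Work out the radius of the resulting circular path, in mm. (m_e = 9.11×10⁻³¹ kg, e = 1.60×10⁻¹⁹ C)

r ≈ 2.32 mm

The kinetic energy gained is K = qV = (1×1.60×10^-19)(414) = 6.62×10^-17 J.
v = √(2K/m) = 1.21×10^7 m/s.
r = mv/(qB) = (9.11×10^-31)(1.21×10^7) / [(1×1.60×10^-19)(0.0296)] = 2.32×10^-3 m.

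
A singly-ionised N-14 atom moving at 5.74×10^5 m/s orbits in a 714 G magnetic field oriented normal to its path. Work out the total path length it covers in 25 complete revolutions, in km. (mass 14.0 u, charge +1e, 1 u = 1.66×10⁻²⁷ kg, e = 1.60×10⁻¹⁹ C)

r = mv/(qB) = 1.17 m, so one revolution covers 2πr = 7.34 m.
In 25 revolutions: L = 25·2πr = 183 m.

L ≈ 0.183 km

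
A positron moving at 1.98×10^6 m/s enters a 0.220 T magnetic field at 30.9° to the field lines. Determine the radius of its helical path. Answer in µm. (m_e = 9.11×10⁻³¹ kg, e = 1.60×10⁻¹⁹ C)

Only the perpendicular component v⊥ = v sin30.9° = 1.02×10^6 m/s is bent by the field.
r = m v⊥ /(qB) = (9.11×10^-31)(1.02×10^6) / [(1×1.60×10^-19)(0.220)] = 2.63×10^-5 m.

r ≈ 26.3 µm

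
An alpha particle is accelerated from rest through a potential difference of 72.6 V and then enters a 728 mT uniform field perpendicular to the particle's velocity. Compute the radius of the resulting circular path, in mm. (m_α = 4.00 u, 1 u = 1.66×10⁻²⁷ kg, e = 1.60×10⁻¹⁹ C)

The kinetic energy gained is K = qV = (2×1.60×10^-19)(72.6) = 2.32×10^-17 J.
v = √(2K/m) = 8.37×10^4 m/s.
r = mv/(qB) = (6.64×10^-27)(8.37×10^4) / [(2×1.60×10^-19)(0.728)] = 2.38×10^-3 m.

r ≈ 2.38 mm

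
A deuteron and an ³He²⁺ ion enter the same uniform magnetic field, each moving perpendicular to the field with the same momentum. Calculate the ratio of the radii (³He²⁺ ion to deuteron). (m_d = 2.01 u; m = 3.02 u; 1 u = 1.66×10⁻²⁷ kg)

ratio ≈ 0.500

r = p/(qB) ⇒ at equal p, r ∝ 1/q.
r_{³He²⁺ ion}/r_{deuteron} = 0.500.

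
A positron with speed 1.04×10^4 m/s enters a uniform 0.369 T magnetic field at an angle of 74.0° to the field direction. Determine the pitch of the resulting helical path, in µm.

pitch ≈ 0.278 µm

The velocity component along B is v∥ = v cos74.0° = 2870 m/s.
The cyclotron period T = 2πm/(qB) = 9.70×10^-11 s is set by m, q, B alone.
Pitch = v∥·T = (2870)(9.70×10^-11) = 2.78×10^-7 m.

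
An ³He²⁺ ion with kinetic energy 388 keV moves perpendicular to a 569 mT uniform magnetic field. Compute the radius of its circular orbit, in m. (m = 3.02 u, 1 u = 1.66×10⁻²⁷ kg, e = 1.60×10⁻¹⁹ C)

Convert the energy: K = 388 keV = 6.21×10^-14 J.
v = √(2K/m) = √(2·6.21×10^-14/5.01×10^-27) = 4.98×10^6 m/s.
r = mv/(qB) = (5.01×10^-27)(4.98×10^6) / [(2×1.60×10^-19)(0.569)] = 0.137 m.

r ≈ 0.137 m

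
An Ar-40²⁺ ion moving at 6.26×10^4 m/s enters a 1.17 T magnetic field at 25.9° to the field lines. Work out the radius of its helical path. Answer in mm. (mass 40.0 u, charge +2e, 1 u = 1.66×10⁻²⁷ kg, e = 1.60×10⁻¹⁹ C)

Only the perpendicular component v⊥ = v sin25.9° = 2.73×10^4 m/s is bent by the field.
r = m v⊥ /(qB) = (6.64×10^-26)(2.73×10^4) / [(2×1.60×10^-19)(1.17)] = 4.85×10^-3 m.

r ≈ 4.85 mm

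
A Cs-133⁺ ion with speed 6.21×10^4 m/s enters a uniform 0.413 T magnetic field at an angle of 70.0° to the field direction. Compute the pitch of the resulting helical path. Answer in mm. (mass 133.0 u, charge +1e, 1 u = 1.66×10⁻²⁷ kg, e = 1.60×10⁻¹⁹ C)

The velocity component along B is v∥ = v cos70.0° = 2.12×10^4 m/s.
The cyclotron period T = 2πm/(qB) = 2.10×10^-5 s is set by m, q, B alone.
Pitch = v∥·T = (2.12×10^4)(2.10×10^-5) = 0.446 m.

pitch ≈ 446 mm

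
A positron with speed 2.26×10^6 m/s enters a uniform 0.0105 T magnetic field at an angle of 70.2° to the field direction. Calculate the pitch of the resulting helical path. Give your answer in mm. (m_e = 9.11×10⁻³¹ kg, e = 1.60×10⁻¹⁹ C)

pitch ≈ 2.61 mm

The velocity component along B is v∥ = v cos70.2° = 7.66×10^5 m/s.
The cyclotron period T = 2πm/(qB) = 3.41×10^-9 s is set by m, q, B alone.
Pitch = v∥·T = (7.66×10^5)(3.41×10^-9) = 2.61×10^-3 m.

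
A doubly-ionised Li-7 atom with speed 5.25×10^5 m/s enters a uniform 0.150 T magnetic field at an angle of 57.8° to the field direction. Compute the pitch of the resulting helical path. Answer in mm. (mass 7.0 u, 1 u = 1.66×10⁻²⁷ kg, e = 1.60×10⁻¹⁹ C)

pitch ≈ 426 mm

The velocity component along B is v∥ = v cos57.8° = 2.80×10^5 m/s.
The cyclotron period T = 2πm/(qB) = 1.52×10^-6 s is set by m, q, B alone.
Pitch = v∥·T = (2.80×10^5)(1.52×10^-6) = 0.426 m.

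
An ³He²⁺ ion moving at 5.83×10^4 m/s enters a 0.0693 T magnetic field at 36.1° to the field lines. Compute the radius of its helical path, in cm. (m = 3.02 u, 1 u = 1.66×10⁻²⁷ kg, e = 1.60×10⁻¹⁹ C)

r ≈ 0.777 cm

Only the perpendicular component v⊥ = v sin36.1° = 3.44×10^4 m/s is bent by the field.
r = m v⊥ /(qB) = (5.01×10^-27)(3.44×10^4) / [(2×1.60×10^-19)(0.0693)] = 7.77×10^-3 m.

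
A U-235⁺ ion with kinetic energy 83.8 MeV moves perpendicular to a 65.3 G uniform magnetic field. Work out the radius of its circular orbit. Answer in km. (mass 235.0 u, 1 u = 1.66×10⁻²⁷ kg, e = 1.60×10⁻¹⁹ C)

Convert the energy: K = 83.8 MeV = 1.34×10^-11 J.
v = √(2K/m) = √(2·1.34×10^-11/3.90×10^-25) = 8.29×10^6 m/s.
r = mv/(qB) = (3.90×10^-25)(8.29×10^6) / [(1×1.60×10^-19)(6.53×10^-3)] = 3100 m.

r ≈ 3.10 km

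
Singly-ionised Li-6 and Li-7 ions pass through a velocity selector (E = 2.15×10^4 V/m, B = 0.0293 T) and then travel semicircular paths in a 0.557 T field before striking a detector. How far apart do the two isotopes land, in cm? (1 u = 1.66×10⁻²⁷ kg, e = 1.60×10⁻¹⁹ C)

Both emerge at v = E/B₁ = 7.34×10^5 m/s.
r = mv/(qB₂), so r₁ = 0.0820 m and r₂ = 0.0957 m, giving Δr = 0.0137 m.
After a semicircle each ion lands a diameter 2r from the entry slit, so the separation is 2Δr = 0.0273 m.

Δd ≈ 2.73 cm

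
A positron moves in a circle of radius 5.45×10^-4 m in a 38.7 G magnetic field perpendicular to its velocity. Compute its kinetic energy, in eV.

v = qBr/m = (1×1.60×10^-19)(3.87×10^-3)(5.45×10^-4) / (9.11×10^-31) = 3.70×10^5 m/s.
K = ½mv² = 0.5·(9.11×10^-31)·(3.70×10^5)² = 6.25×10^-20 J = 0.391 eV.

K ≈ 0.391 eV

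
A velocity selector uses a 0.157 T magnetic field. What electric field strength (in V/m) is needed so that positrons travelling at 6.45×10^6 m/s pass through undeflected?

qE = qvB ⇒ E = vB = (6.45×10^6)(0.157) = 1.01×10^6 V/m.

E ≈ 1.01×10^6 V/m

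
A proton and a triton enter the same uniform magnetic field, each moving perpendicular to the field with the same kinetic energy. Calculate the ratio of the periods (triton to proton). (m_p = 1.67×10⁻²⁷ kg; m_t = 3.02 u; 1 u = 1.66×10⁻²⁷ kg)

ratio ≈ 3.00

T = 2πm/(qB) is independent of speed, so T₂/T₁ = (m₂/q₂)/(m₁/q₁).
T_{triton}/T_{proton} = (5.01×10^-27/1e) / (1.67×10^-27/1e) = 3.00.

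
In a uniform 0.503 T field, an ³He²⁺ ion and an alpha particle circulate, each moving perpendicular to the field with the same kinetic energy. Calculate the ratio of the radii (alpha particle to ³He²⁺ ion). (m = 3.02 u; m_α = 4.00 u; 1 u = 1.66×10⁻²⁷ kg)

ratio ≈ 1.15

r = √(2mK)/(qB) ⇒ at equal K, r ∝ √m/q.
r_{alpha particle}/r_{³He²⁺ ion} = 1.15.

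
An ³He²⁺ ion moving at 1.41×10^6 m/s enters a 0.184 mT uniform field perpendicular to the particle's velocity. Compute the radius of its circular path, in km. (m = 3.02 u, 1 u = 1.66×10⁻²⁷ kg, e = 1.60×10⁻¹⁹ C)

The magnetic force provides the centripetal force: qvB = mv²/r, so r = mv/(qB).
r = (5.01×10^-27 kg)(1.41×10^6 m/s) / [(2×1.60×10^-19 C)(1.84×10^-4 T)] = 120 m.

r ≈ 0.120 km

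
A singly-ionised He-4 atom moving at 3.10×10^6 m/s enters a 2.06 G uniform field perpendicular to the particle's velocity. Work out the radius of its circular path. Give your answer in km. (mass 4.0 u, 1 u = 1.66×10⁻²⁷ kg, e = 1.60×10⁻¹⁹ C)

The magnetic force provides the centripetal force: qvB = mv²/r, so r = mv/(qB).
r = (6.64×10^-27 kg)(3.10×10^6 m/s) / [(1×1.60×10^-19 C)(2.06×10^-4 T)] = 625 m.

r ≈ 0.625 km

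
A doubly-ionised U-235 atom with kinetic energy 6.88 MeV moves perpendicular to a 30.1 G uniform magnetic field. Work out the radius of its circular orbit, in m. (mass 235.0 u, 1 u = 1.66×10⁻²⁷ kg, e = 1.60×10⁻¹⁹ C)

Convert the energy: K = 6.88 MeV = 1.10×10^-12 J.
v = √(2K/m) = √(2·1.10×10^-12/3.90×10^-25) = 2.38×10^6 m/s.
r = mv/(qB) = (3.90×10^-25)(2.38×10^6) / [(2×1.60×10^-19)(3.01×10^-3)] = 962 m.

r ≈ 962 m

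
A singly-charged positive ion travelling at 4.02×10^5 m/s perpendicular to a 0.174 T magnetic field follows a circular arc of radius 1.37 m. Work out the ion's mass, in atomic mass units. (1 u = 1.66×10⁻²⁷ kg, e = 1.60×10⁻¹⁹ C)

m ≈ 57.2 u

qvB = mv²/r ⇒ m = qBr/v.
m = (1×1.60×10^-19)(0.174)(1.37) / (4.02×10^5) = 9.49×10^-26 kg = 57.2 u.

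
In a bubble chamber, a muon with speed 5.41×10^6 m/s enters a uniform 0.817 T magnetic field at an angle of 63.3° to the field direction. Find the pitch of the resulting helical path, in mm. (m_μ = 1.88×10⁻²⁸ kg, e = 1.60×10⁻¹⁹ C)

The velocity component along B is v∥ = v cos63.3° = 2.43×10^6 m/s.
The cyclotron period T = 2πm/(qB) = 9.04×10^-9 s is set by m, q, B alone.
Pitch = v∥·T = (2.43×10^6)(9.04×10^-9) = 0.0220 m.

pitch ≈ 22.0 mm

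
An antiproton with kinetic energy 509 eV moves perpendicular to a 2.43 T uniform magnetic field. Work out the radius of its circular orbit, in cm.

Convert the energy: K = 509 eV = 8.14×10^-17 J.
v = √(2K/m) = √(2·8.14×10^-17/1.67×10^-27) = 3.12×10^5 m/s.
r = mv/(qB) = (1.67×10^-27)(3.12×10^5) / [(1×1.60×10^-19)(2.43)] = 1.34×10^-3 m.

r ≈ 0.134 cm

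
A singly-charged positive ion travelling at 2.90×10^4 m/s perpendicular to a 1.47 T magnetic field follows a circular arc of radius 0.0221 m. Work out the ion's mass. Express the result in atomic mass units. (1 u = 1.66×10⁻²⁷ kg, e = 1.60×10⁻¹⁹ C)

qvB = mv²/r ⇒ m = qBr/v.
m = (1×1.60×10^-19)(1.47)(0.0221) / (2.90×10^4) = 1.79×10^-25 kg = 108 u.

m ≈ 108 u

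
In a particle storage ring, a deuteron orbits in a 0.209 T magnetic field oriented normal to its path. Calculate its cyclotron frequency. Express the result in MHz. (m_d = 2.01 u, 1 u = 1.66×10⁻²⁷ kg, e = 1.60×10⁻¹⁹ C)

f ≈ 1.60 MHz

f = qB/(2πm) = (1×1.60×10^-19)(0.209) / [2π(3.34×10^-27)] = 1.60×10^6 Hz.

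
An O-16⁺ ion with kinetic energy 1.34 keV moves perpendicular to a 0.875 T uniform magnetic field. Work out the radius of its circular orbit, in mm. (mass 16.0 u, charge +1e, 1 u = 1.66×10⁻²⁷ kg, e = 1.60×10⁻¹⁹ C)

r ≈ 24.1 mm

Convert the energy: K = 1.34 keV = 2.14×10^-16 J.
v = √(2K/m) = √(2·2.14×10^-16/2.66×10^-26) = 1.27×10^5 m/s.
r = mv/(qB) = (2.66×10^-26)(1.27×10^5) / [(1×1.60×10^-19)(0.875)] = 0.0241 m.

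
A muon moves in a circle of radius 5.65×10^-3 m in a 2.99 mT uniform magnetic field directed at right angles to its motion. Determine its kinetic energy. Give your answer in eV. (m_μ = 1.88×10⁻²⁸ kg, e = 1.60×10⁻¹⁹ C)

K ≈ 0.121 eV

v = qBr/m = (1×1.60×10^-19)(2.99×10^-3)(5.65×10^-3) / (1.88×10^-28) = 1.44×10^4 m/s.
K = ½mv² = 0.5·(1.88×10^-28)·(1.44×10^4)² = 1.94×10^-20 J = 0.121 eV.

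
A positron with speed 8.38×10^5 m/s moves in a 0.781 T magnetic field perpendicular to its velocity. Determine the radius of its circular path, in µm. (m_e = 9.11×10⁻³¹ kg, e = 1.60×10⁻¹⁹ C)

The magnetic force provides the centripetal force: qvB = mv²/r, so r = mv/(qB).
r = (9.11×10^-31 kg)(8.38×10^5 m/s) / [(1×1.60×10^-19 C)(0.781 T)] = 6.11×10^-6 m.

r ≈ 6.11 µm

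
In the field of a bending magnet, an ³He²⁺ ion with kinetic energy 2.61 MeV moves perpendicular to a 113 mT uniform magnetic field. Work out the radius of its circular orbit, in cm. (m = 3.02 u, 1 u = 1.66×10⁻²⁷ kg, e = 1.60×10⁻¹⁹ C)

r ≈ 179 cm

Convert the energy: K = 2.61 MeV = 4.18×10^-13 J.
v = √(2K/m) = √(2·4.18×10^-13/5.01×10^-27) = 1.29×10^7 m/s.
r = mv/(qB) = (5.01×10^-27)(1.29×10^7) / [(2×1.60×10^-19)(0.113)] = 1.79 m.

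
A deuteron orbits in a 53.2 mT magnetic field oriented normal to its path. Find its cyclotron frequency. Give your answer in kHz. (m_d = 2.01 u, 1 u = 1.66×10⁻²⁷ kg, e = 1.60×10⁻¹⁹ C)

f ≈ 406 kHz

f = qB/(2πm) = (1×1.60×10^-19)(0.0532) / [2π(3.34×10^-27)] = 4.06×10^5 Hz.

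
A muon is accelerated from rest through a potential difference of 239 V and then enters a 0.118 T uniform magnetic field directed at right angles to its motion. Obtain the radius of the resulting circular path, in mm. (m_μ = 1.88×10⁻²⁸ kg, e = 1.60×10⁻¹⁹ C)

The kinetic energy gained is K = qV = (1×1.60×10^-19)(239) = 3.82×10^-17 J.
v = √(2K/m) = 6.38×10^5 m/s.
r = mv/(qB) = (1.88×10^-28)(6.38×10^5) / [(1×1.60×10^-19)(0.118)] = 6.35×10^-3 m.

r ≈ 6.35 mm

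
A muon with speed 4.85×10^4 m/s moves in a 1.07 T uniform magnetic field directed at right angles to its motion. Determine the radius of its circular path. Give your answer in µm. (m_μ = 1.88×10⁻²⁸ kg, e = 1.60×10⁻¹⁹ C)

r ≈ 53.3 µm

The magnetic force provides the centripetal force: qvB = mv²/r, so r = mv/(qB).
r = (1.88×10^-28 kg)(4.85×10^4 m/s) / [(1×1.60×10^-19 C)(1.07 T)] = 5.33×10^-5 m.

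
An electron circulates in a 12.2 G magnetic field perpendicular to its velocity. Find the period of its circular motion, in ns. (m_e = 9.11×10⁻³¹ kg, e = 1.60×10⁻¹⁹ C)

T ≈ 29.3 ns

The cyclotron period is independent of speed: T = 2πm/(qB).
T = 2π(9.11×10^-31) / [(1×1.60×10^-19)(1.22×10^-3)] = 2.93×10^-8 s.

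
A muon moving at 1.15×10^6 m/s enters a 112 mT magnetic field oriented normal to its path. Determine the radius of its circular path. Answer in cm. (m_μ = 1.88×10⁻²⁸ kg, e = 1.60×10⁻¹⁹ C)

r ≈ 1.21 cm

The magnetic force provides the centripetal force: qvB = mv²/r, so r = mv/(qB).
r = (1.88×10^-28 kg)(1.15×10^6 m/s) / [(1×1.60×10^-19 C)(0.112 T)] = 0.0121 m.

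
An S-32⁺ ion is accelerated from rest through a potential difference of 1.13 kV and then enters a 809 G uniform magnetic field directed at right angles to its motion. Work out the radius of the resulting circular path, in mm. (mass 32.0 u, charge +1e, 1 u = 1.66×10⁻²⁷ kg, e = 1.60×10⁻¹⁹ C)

The kinetic energy gained is K = qV = (1×1.60×10^-19)(1130) = 1.81×10^-16 J.
v = √(2K/m) = 8.25×10^4 m/s.
r = mv/(qB) = (5.31×10^-26)(8.25×10^4) / [(1×1.60×10^-19)(0.0809)] = 0.339 m.

r ≈ 339 mm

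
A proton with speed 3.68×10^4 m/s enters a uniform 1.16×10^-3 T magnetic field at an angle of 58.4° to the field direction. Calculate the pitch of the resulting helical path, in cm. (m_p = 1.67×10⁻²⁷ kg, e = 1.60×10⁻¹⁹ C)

The velocity component along B is v∥ = v cos58.4° = 1.93×10^4 m/s.
The cyclotron period T = 2πm/(qB) = 5.65×10^-5 s is set by m, q, B alone.
Pitch = v∥·T = (1.93×10^4)(5.65×10^-5) = 1.09 m.

pitch ≈ 109 cm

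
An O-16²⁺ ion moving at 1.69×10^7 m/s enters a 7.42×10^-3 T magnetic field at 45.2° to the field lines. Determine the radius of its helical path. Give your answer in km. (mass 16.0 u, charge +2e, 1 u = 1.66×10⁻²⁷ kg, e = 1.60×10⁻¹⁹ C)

Only the perpendicular component v⊥ = v sin45.2° = 1.20×10^7 m/s is bent by the field.
r = m v⊥ /(qB) = (2.66×10^-26)(1.20×10^7) / [(2×1.60×10^-19)(7.42×10^-3)] = 134 m.

r ≈ 0.134 km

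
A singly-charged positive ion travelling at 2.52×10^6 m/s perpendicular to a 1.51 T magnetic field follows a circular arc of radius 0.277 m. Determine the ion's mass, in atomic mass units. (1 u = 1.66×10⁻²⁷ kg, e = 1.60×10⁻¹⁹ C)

qvB = mv²/r ⇒ m = qBr/v.
m = (1×1.60×10^-19)(1.51)(0.277) / (2.52×10^6) = 2.66×10^-26 kg = 16.0 u.

m ≈ 16.0 u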